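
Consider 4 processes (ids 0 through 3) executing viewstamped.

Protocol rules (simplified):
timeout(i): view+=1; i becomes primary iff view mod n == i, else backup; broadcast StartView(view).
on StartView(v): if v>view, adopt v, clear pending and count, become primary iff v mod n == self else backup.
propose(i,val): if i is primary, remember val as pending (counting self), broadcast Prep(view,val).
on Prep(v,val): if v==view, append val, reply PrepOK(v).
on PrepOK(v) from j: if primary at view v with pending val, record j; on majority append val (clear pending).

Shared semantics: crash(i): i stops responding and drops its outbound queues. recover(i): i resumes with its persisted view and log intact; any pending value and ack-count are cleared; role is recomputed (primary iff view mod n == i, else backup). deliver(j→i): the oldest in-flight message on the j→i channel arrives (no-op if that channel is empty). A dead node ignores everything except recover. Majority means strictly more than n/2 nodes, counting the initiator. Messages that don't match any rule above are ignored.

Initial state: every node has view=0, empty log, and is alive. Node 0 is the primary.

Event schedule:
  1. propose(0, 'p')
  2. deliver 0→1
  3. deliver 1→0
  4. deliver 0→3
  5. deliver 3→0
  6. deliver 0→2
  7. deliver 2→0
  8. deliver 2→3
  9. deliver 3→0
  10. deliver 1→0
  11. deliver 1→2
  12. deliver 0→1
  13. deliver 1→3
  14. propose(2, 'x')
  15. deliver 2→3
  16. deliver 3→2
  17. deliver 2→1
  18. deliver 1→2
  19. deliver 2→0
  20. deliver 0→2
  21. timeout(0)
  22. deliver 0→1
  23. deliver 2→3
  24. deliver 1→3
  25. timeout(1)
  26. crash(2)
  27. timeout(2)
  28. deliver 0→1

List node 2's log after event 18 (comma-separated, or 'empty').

step 1 propose(0,'p'): —
step 2 deliver 0→1: 1={back,v=0,log=p}
step 3 deliver 1→0: —
step 4 deliver 0→3: 3={back,v=0,log=p}
step 5 deliver 3→0: 0={prim,v=0,log=p}
step 6 deliver 0→2: 2={back,v=0,log=p}
step 7 deliver 2→0: —
step 8 deliver 2→3: —
step 9 deliver 3→0: —
step 10 deliver 1→0: —
step 11 deliver 1→2: —
step 12 deliver 0→1: —
step 13 deliver 1→3: —
step 14 propose(2,'x'): —
step 15 deliver 2→3: —
step 16 deliver 3→2: —
step 17 deliver 2→1: —
step 18 deliver 1→2: —

p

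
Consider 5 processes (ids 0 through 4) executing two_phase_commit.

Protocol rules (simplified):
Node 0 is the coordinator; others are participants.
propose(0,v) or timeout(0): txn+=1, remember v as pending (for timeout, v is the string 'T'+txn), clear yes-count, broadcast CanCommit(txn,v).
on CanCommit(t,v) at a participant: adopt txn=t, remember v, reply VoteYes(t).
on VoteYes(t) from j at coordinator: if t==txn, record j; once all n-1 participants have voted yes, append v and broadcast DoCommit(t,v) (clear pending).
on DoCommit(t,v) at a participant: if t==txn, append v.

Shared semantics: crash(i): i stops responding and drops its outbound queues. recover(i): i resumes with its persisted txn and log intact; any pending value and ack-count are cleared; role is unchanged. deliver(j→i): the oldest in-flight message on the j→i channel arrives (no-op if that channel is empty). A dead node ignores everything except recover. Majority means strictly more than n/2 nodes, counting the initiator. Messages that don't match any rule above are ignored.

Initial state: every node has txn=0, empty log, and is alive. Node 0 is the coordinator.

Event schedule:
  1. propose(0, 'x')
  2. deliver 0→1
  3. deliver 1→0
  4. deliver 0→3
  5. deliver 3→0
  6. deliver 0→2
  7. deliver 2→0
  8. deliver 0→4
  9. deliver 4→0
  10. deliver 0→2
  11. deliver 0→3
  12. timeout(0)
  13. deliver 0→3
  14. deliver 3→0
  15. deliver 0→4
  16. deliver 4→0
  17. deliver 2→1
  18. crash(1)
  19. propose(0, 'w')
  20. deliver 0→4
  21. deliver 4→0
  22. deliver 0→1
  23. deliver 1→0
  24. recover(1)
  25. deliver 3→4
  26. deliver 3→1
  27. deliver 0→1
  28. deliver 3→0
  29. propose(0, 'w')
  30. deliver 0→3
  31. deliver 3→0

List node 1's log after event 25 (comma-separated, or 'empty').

empty

e1 propose(0,'x'): 0[coor,t=1,-]
e2 deliver 0→1: 1[part,t=1,-]
e3 deliver 1→0: ·
e4 deliver 0→3: 3[part,t=1,-]
e5 deliver 3→0: ·
e6 deliver 0→2: 2[part,t=1,-]
e7 deliver 2→0: ·
e8 deliver 0→4: 4[part,t=1,-]
e9 deliver 4→0: 0[coor,t=1,x]
e10 deliver 0→2: 2[part,t=1,x]
e11 deliver 0→3: 3[part,t=1,x]
e12 timeout(0): 0[coor,t=2,x]
e13 deliver 0→3: 3[part,t=2,x]
e14 deliver 3→0: ·
e15 deliver 0→4: 4[part,t=1,x]
e16 deliver 4→0: ·
e17 deliver 2→1: ·
e18 crash(1): 1[✗part,t=1,-]
e19 propose(0,'w'): 0[coor,t=3,x]
e20 deliver 0→4: 4[part,t=2,x]
e21 deliver 4→0: ·
e22 deliver 0→1: ·
e23 deliver 1→0: ·
e24 recover(1): 1[part,t=1,-]
e25 deliver 3→4: ·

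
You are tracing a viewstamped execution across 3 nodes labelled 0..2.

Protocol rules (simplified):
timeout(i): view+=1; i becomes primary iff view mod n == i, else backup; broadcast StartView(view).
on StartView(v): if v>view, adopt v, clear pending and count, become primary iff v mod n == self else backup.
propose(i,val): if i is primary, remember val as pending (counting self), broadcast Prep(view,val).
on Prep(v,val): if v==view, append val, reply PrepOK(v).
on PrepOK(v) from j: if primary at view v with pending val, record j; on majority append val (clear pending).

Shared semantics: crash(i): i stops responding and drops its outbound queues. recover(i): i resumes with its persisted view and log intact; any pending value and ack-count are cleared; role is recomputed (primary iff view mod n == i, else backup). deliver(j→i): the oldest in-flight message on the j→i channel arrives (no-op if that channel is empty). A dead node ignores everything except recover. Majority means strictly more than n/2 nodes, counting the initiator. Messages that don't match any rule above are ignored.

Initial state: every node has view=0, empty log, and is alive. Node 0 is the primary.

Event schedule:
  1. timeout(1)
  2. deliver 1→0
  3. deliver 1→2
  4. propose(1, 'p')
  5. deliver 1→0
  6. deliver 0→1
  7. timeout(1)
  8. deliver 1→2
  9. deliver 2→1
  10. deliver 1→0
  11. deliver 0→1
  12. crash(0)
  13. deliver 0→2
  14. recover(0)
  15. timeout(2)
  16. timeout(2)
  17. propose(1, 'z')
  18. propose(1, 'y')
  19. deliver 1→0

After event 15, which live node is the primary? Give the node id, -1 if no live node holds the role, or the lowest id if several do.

2

1. timeout(1):  <1:prim v1 ->
2. deliver 1→0:  <0:back v1 ->
3. deliver 1→2:  <2:back v1 ->
4. propose(1,'p'):  nop
5. deliver 1→0:  <0:back v1 p>
6. deliver 0→1:  <1:prim v1 p>
7. timeout(1):  <1:back v2 p>
8. deliver 1→2:  <2:back v1 p>
9. deliver 2→1:  nop
10. deliver 1→0:  <0:back v2 p>
11. deliver 0→1:  nop
12. crash(0):  <0:✗back v2 p>
13. deliver 0→2:  nop
14. recover(0):  <0:back v2 p>
15. timeout(2):  <2:prim v2 p>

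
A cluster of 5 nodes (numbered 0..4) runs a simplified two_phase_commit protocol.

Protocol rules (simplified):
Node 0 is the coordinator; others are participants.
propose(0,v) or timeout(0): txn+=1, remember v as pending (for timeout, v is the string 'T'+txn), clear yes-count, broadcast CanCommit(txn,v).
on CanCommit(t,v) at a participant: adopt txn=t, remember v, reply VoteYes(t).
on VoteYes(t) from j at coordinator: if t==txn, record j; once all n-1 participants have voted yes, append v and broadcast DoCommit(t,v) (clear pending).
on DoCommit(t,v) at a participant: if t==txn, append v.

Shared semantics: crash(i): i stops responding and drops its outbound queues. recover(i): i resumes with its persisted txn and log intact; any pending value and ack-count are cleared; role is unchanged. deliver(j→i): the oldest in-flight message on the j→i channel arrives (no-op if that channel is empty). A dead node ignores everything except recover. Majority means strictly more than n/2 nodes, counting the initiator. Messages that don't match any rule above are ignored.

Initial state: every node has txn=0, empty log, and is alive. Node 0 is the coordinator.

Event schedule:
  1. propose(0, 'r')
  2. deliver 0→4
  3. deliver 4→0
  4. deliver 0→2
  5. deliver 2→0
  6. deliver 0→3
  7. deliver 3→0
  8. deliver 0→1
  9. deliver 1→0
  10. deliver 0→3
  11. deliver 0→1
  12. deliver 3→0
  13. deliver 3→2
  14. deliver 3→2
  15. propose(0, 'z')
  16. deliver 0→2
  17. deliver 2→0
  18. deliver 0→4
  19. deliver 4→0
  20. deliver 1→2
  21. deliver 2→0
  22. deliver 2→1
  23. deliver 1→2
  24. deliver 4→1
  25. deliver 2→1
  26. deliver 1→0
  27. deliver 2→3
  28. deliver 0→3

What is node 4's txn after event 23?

after 1 — propose(0,'r'): n0:coor/t1/[-]
after 2 — deliver 0→4: n4:part/t1/[-]
after 3 — deliver 4→0: ·
after 4 — deliver 0→2: n2:part/t1/[-]
after 5 — deliver 2→0: ·
after 6 — deliver 0→3: n3:part/t1/[-]
after 7 — deliver 3→0: ·
after 8 — deliver 0→1: n1:part/t1/[-]
after 9 — deliver 1→0: n0:coor/t1/[r]
after 10 — deliver 0→3: n3:part/t1/[r]
after 11 — deliver 0→1: n1:part/t1/[r]
after 12 — deliver 3→0: ·
after 13 — deliver 3→2: ·
after 14 — deliver 3→2: ·
after 15 — propose(0,'z'): n0:coor/t2/[r]
after 16 — deliver 0→2: n2:part/t1/[r]
after 17 — deliver 2→0: ·
after 18 — deliver 0→4: n4:part/t1/[r]
after 19 — deliver 4→0: ·
after 20 — deliver 1→2: ·
after 21 — deliver 2→0: ·
after 22 — deliver 2→1: ·
after 23 — deliver 1→2: ·

1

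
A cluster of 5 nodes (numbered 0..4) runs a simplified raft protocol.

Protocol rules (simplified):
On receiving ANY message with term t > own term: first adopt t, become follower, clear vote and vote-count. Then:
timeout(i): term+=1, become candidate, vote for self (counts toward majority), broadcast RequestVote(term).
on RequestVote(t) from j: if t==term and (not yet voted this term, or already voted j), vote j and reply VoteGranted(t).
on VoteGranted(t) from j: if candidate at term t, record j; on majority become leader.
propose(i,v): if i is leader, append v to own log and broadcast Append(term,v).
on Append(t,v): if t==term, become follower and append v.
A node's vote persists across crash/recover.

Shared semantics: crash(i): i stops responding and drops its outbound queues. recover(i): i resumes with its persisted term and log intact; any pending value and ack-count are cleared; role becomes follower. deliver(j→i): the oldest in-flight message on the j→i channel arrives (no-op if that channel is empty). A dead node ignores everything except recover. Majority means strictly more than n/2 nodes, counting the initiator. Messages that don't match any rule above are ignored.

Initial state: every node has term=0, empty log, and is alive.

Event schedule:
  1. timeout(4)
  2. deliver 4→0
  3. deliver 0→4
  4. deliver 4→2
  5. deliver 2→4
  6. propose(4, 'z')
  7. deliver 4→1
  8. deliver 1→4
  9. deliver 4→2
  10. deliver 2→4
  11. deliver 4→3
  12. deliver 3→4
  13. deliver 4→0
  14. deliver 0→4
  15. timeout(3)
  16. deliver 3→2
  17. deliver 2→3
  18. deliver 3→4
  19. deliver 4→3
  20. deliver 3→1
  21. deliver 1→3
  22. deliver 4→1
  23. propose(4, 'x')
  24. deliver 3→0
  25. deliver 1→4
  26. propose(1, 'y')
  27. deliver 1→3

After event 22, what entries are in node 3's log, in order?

empty

after 1 — timeout(4): n4:cand/t1/[-]
after 2 — deliver 4→0: n0:foll/t1/[-]
after 3 — deliver 0→4: ·
after 4 — deliver 4→2: n2:foll/t1/[-]
after 5 — deliver 2→4: n4:lead/t1/[-]
after 6 — propose(4,'z'): n4:lead/t1/[z]
after 7 — deliver 4→1: n1:foll/t1/[-]
after 8 — deliver 1→4: ·
after 9 — deliver 4→2: n2:foll/t1/[z]
after 10 — deliver 2→4: ·
after 11 — deliver 4→3: n3:foll/t1/[-]
after 12 — deliver 3→4: ·
after 13 — deliver 4→0: n0:foll/t1/[z]
after 14 — deliver 0→4: ·
after 15 — timeout(3): n3:cand/t2/[-]
after 16 — deliver 3→2: n2:foll/t2/[z]
after 17 — deliver 2→3: ·
after 18 — deliver 3→4: n4:foll/t2/[z]
after 19 — deliver 4→3: ·
after 20 — deliver 3→1: n1:foll/t2/[-]
after 21 — deliver 1→3: n3:lead/t2/[-]
after 22 — deliver 4→1: ·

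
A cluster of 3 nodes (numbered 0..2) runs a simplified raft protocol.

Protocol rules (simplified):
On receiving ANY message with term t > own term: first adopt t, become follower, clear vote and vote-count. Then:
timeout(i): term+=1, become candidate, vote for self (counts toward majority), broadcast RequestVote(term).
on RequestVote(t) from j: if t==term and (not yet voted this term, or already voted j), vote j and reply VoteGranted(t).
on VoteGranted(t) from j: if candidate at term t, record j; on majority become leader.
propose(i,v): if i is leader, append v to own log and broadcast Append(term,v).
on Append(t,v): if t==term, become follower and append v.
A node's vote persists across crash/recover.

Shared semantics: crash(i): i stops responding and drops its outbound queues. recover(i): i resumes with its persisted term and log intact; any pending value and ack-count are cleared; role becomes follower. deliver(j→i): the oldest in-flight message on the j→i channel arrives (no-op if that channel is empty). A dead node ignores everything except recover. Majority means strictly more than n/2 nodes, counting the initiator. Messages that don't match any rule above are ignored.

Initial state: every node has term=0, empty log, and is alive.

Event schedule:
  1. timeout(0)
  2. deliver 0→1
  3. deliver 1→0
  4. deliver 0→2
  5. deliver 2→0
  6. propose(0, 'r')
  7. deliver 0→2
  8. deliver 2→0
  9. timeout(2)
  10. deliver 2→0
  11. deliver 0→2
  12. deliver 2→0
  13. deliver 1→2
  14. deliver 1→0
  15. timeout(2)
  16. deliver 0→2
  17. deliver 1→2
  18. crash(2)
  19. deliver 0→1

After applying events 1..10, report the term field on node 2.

2

step 1 timeout(0): 0={cand,t=1,log=-}
step 2 deliver 0→1: 1={foll,t=1,log=-}
step 3 deliver 1→0: 0={lead,t=1,log=-}
step 4 deliver 0→2: 2={foll,t=1,log=-}
step 5 deliver 2→0: —
step 6 propose(0,'r'): 0={lead,t=1,log=r}
step 7 deliver 0→2: 2={foll,t=1,log=r}
step 8 deliver 2→0: —
step 9 timeout(2): 2={cand,t=2,log=r}
step 10 deliver 2→0: 0={foll,t=2,log=r}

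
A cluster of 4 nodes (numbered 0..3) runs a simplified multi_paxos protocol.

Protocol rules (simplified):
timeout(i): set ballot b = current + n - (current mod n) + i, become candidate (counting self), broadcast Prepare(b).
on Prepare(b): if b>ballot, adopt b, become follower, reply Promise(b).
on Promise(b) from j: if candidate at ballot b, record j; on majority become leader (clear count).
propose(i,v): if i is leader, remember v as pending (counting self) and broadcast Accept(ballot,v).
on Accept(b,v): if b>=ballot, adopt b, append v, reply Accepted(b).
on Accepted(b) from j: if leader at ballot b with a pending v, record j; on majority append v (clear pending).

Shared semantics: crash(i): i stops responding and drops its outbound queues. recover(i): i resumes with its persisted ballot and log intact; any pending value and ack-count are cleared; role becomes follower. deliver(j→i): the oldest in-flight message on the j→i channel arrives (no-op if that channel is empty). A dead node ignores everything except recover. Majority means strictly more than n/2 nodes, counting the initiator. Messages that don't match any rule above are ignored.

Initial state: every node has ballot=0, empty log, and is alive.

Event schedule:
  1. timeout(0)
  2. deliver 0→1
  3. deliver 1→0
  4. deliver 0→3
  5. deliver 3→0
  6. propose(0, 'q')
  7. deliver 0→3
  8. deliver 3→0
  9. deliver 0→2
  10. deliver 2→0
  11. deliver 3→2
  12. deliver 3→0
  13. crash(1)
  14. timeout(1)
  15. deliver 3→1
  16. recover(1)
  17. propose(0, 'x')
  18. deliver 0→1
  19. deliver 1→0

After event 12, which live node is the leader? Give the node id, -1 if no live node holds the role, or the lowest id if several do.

0

step 1 timeout(0): 0={cand,b=4,log=-}
step 2 deliver 0→1: 1={foll,b=4,log=-}
step 3 deliver 1→0: —
step 4 deliver 0→3: 3={foll,b=4,log=-}
step 5 deliver 3→0: 0={lead,b=4,log=-}
step 6 propose(0,'q'): —
step 7 deliver 0→3: 3={foll,b=4,log=q}
step 8 deliver 3→0: —
step 9 deliver 0→2: 2={foll,b=4,log=-}
step 10 deliver 2→0: —
step 11 deliver 3→2: —
step 12 deliver 3→0: —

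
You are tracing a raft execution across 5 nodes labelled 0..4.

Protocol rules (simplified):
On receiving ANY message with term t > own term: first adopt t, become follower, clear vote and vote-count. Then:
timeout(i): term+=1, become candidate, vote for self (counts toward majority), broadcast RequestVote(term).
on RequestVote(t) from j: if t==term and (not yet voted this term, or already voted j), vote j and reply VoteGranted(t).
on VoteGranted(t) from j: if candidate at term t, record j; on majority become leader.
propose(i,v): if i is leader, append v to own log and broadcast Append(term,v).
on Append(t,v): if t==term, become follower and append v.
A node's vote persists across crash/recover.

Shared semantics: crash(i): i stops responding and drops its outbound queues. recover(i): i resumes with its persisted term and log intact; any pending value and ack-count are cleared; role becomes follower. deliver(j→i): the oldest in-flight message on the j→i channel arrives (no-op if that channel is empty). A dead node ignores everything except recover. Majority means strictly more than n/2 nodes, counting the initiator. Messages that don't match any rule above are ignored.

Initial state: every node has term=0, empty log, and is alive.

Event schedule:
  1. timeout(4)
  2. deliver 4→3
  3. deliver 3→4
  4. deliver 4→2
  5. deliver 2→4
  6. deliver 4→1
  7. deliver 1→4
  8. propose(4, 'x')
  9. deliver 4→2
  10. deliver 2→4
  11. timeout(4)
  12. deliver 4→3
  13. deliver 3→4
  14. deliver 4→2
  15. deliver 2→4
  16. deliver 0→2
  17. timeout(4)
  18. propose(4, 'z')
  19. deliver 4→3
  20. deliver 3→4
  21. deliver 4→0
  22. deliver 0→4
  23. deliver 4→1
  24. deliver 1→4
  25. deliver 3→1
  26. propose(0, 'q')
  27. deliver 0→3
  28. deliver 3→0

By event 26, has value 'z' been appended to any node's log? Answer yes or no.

no

e1 timeout(4): 4[cand,t=1,-]
e2 deliver 4→3: 3[foll,t=1,-]
e3 deliver 3→4: ·
e4 deliver 4→2: 2[foll,t=1,-]
e5 deliver 2→4: 4[lead,t=1,-]
e6 deliver 4→1: 1[foll,t=1,-]
e7 deliver 1→4: ·
e8 propose(4,'x'): 4[lead,t=1,x]
e9 deliver 4→2: 2[foll,t=1,x]
e10 deliver 2→4: ·
e11 timeout(4): 4[cand,t=2,x]
e12 deliver 4→3: 3[foll,t=1,x]
e13 deliver 3→4: ·
e14 deliver 4→2: 2[foll,t=2,x]
e15 deliver 2→4: ·
e16 deliver 0→2: ·
e17 timeout(4): 4[cand,t=3,x]
e18 propose(4,'z'): ·
e19 deliver 4→3: 3[foll,t=2,x]
e20 deliver 3→4: ·
e21 deliver 4→0: 0[foll,t=1,-]
e22 deliver 0→4: ·
e23 deliver 4→1: 1[foll,t=1,x]
e24 deliver 1→4: ·
e25 deliver 3→1: ·
e26 propose(0,'q'): ·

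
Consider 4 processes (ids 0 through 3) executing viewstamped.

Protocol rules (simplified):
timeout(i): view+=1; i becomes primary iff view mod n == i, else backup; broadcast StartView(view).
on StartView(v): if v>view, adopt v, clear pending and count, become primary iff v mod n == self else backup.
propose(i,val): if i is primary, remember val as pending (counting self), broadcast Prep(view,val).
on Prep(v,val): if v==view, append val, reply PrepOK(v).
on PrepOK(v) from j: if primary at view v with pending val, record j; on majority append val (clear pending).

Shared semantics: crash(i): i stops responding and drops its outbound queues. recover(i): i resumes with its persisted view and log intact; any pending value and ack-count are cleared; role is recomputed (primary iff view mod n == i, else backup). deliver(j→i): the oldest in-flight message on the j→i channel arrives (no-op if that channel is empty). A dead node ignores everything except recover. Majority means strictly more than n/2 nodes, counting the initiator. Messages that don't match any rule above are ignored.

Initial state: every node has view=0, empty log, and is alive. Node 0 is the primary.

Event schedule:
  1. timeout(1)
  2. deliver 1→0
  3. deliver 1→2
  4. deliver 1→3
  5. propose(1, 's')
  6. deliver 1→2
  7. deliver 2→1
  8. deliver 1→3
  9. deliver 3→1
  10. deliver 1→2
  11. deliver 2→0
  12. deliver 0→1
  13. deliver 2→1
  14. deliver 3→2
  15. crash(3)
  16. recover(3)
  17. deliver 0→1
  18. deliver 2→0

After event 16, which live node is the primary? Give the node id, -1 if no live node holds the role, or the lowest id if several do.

1. timeout(1):  <1:prim v1 ->
2. deliver 1→0:  <0:back v1 ->
3. deliver 1→2:  <2:back v1 ->
4. deliver 1→3:  <3:back v1 ->
5. propose(1,'s'):  nop
6. deliver 1→2:  <2:back v1 s>
7. deliver 2→1:  nop
8. deliver 1→3:  <3:back v1 s>
9. deliver 3→1:  <1:prim v1 s>
10. deliver 1→2:  nop
11. deliver 2→0:  nop
12. deliver 0→1:  nop
13. deliver 2→1:  nop
14. deliver 3→2:  nop
15. crash(3):  <3:✗back v1 s>
16. recover(3):  <3:back v1 s>

1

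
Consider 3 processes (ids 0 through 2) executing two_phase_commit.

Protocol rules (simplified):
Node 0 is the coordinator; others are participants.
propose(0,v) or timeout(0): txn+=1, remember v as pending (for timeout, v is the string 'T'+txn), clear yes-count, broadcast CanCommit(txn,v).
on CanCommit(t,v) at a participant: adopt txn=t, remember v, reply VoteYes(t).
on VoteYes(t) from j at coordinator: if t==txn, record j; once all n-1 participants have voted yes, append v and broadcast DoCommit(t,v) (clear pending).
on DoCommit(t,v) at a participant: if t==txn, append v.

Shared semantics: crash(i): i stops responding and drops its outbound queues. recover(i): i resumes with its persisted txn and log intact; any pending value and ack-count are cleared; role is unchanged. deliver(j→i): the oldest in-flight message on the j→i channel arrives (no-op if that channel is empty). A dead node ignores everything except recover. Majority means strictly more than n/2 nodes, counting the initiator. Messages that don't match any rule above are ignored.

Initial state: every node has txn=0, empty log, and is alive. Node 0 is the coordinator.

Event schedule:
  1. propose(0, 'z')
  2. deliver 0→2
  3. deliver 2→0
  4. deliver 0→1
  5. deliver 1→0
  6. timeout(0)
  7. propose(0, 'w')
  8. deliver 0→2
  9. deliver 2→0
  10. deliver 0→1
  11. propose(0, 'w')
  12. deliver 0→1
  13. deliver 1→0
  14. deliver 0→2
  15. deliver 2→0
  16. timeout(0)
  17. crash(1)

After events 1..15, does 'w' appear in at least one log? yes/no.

e1 propose(0,'z'): 0[coor,t=1,-]
e2 deliver 0→2: 2[part,t=1,-]
e3 deliver 2→0: ·
e4 deliver 0→1: 1[part,t=1,-]
e5 deliver 1→0: 0[coor,t=1,z]
e6 timeout(0): 0[coor,t=2,z]
e7 propose(0,'w'): 0[coor,t=3,z]
e8 deliver 0→2: 2[part,t=1,z]
e9 deliver 2→0: ·
e10 deliver 0→1: 1[part,t=1,z]
e11 propose(0,'w'): 0[coor,t=4,z]
e12 deliver 0→1: 1[part,t=2,z]
e13 deliver 1→0: ·
e14 deliver 0→2: 2[part,t=2,z]
e15 deliver 2→0: ·

no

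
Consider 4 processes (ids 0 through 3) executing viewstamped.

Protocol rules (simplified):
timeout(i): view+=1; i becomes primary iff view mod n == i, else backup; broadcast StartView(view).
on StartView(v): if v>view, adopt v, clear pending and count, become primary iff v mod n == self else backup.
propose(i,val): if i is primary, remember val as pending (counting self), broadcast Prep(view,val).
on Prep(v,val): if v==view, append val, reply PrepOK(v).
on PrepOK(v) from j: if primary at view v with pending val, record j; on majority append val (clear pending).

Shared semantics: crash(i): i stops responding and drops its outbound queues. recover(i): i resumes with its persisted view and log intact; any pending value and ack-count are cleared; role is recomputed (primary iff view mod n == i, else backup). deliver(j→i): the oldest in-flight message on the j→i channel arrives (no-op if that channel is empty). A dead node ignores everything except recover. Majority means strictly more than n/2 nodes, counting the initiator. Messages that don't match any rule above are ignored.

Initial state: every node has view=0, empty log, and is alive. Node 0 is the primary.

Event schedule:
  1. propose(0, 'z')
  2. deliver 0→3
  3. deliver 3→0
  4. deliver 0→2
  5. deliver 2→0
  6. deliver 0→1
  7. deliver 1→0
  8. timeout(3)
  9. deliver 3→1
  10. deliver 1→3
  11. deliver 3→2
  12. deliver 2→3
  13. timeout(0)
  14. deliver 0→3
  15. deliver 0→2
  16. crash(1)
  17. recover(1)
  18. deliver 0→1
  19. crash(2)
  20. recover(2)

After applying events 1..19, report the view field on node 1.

1. propose(0,'z'):  nop
2. deliver 0→3:  <3:back v0 z>
3. deliver 3→0:  nop
4. deliver 0→2:  <2:back v0 z>
5. deliver 2→0:  <0:prim v0 z>
6. deliver 0→1:  <1:back v0 z>
7. deliver 1→0:  nop
8. timeout(3):  <3:back v1 z>
9. deliver 3→1:  <1:prim v1 z>
10. deliver 1→3:  nop
11. deliver 3→2:  <2:back v1 z>
12. deliver 2→3:  nop
13. timeout(0):  <0:back v1 z>
14. deliver 0→3:  nop
15. deliver 0→2:  nop
16. crash(1):  <1:✗prim v1 z>
17. recover(1):  <1:prim v1 z>
18. deliver 0→1:  nop
19. crash(2):  <2:✗back v1 z>

1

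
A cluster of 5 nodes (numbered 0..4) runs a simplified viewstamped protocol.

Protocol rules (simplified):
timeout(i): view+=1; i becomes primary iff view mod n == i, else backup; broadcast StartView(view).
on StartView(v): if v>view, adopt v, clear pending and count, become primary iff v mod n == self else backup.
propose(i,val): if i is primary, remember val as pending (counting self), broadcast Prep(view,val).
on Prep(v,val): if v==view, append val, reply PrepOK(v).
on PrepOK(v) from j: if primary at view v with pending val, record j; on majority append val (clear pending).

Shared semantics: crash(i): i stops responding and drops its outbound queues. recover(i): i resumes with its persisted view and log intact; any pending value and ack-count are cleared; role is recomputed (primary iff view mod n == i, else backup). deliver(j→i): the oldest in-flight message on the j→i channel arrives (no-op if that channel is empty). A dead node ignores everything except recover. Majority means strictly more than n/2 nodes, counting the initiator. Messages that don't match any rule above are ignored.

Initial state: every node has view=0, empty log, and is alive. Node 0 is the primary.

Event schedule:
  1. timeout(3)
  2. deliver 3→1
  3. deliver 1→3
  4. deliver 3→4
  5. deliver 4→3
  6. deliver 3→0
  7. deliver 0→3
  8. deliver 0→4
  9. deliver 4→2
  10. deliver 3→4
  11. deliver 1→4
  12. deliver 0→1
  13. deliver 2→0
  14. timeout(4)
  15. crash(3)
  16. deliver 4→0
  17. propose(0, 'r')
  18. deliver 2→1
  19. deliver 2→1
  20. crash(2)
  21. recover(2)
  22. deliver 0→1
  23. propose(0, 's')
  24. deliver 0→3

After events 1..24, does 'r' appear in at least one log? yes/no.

1. timeout(3):  <3:back v1 ->
2. deliver 3→1:  <1:prim v1 ->
3. deliver 1→3:  nop
4. deliver 3→4:  <4:back v1 ->
5. deliver 4→3:  nop
6. deliver 3→0:  <0:back v1 ->
7. deliver 0→3:  nop
8. deliver 0→4:  nop
9. deliver 4→2:  nop
10. deliver 3→4:  nop
11. deliver 1→4:  nop
12. deliver 0→1:  nop
13. deliver 2→0:  nop
14. timeout(4):  <4:back v2 ->
15. crash(3):  <3:✗back v1 ->
16. deliver 4→0:  <0:back v2 ->
17. propose(0,'r'):  nop
18. deliver 2→1:  nop
19. deliver 2→1:  nop
20. crash(2):  <2:✗back v0 ->
21. recover(2):  <2:back v0 ->
22. deliver 0→1:  nop
23. propose(0,'s'):  nop
24. deliver 0→3:  nop

no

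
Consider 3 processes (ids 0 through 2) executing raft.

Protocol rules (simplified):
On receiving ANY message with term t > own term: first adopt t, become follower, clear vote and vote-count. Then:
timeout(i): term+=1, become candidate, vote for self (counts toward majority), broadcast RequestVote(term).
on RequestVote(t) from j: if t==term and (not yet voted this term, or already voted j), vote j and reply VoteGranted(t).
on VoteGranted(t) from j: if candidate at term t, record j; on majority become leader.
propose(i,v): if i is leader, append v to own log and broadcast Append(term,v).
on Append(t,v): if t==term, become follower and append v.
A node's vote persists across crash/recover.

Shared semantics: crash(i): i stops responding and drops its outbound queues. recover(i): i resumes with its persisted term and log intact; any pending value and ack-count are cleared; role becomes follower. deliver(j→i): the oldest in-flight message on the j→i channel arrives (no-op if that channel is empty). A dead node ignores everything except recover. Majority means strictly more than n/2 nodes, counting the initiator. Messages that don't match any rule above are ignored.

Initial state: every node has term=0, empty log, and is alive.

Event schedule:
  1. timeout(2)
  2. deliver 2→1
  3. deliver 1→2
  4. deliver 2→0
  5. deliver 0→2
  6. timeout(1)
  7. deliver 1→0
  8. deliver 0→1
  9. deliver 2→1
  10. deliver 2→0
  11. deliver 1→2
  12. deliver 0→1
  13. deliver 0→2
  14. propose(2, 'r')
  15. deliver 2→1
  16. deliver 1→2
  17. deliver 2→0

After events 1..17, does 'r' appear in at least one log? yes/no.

1. timeout(2):  <2:cand t1 ->
2. deliver 2→1:  <1:foll t1 ->
3. deliver 1→2:  <2:lead t1 ->
4. deliver 2→0:  <0:foll t1 ->
5. deliver 0→2:  nop
6. timeout(1):  <1:cand t2 ->
7. deliver 1→0:  <0:foll t2 ->
8. deliver 0→1:  <1:lead t2 ->
9. deliver 2→1:  nop
10. deliver 2→0:  nop
11. deliver 1→2:  <2:foll t2 ->
12. deliver 0→1:  nop
13. deliver 0→2:  nop
14. propose(2,'r'):  nop
15. deliver 2→1:  nop
16. deliver 1→2:  nop
17. deliver 2→0:  nop

no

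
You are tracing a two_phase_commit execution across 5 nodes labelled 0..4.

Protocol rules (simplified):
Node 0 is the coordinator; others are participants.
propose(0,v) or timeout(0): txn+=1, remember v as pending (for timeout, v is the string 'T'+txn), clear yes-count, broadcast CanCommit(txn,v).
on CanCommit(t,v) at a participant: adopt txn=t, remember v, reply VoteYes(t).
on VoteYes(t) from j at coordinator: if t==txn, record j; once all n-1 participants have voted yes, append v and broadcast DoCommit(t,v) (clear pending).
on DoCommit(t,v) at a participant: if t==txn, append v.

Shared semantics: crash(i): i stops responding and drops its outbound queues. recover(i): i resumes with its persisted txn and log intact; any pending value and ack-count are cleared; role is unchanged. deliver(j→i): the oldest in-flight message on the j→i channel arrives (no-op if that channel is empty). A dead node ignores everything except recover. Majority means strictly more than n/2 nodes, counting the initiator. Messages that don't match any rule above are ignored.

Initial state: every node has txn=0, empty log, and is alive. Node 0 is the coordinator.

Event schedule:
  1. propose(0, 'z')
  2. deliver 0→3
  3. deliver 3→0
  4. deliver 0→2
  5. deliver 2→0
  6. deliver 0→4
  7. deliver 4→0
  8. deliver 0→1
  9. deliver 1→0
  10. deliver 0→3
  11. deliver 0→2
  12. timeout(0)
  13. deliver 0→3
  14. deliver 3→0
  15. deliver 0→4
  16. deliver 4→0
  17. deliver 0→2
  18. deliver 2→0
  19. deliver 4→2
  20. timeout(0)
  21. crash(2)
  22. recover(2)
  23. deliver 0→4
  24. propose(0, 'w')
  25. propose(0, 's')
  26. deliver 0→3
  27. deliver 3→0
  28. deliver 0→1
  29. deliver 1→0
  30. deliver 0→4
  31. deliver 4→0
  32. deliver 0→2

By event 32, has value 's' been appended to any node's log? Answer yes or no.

1. propose(0,'z'):  <0:coor t1 ->
2. deliver 0→3:  <3:part t1 ->
3. deliver 3→0:  nop
4. deliver 0→2:  <2:part t1 ->
5. deliver 2→0:  nop
6. deliver 0→4:  <4:part t1 ->
7. deliver 4→0:  nop
8. deliver 0→1:  <1:part t1 ->
9. deliver 1→0:  <0:coor t1 z>
10. deliver 0→3:  <3:part t1 z>
11. deliver 0→2:  <2:part t1 z>
12. timeout(0):  <0:coor t2 z>
13. deliver 0→3:  <3:part t2 z>
14. deliver 3→0:  nop
15. deliver 0→4:  <4:part t1 z>
16. deliver 4→0:  nop
17. deliver 0→2:  <2:part t2 z>
18. deliver 2→0:  nop
19. deliver 4→2:  nop
20. timeout(0):  <0:coor t3 z>
21. crash(2):  <2:✗part t2 z>
22. recover(2):  <2:part t2 z>
23. deliver 0→4:  <4:part t2 z>
24. propose(0,'w'):  <0:coor t4 z>
25. propose(0,'s'):  <0:coor t5 z>
26. deliver 0→3:  <3:part t3 z>
27. deliver 3→0:  nop
28. deliver 0→1:  <1:part t1 z>
29. deliver 1→0:  nop
30. deliver 0→4:  <4:part t3 z>
31. deliver 4→0:  nop
32. deliver 0→2:  <2:part t3 z>

no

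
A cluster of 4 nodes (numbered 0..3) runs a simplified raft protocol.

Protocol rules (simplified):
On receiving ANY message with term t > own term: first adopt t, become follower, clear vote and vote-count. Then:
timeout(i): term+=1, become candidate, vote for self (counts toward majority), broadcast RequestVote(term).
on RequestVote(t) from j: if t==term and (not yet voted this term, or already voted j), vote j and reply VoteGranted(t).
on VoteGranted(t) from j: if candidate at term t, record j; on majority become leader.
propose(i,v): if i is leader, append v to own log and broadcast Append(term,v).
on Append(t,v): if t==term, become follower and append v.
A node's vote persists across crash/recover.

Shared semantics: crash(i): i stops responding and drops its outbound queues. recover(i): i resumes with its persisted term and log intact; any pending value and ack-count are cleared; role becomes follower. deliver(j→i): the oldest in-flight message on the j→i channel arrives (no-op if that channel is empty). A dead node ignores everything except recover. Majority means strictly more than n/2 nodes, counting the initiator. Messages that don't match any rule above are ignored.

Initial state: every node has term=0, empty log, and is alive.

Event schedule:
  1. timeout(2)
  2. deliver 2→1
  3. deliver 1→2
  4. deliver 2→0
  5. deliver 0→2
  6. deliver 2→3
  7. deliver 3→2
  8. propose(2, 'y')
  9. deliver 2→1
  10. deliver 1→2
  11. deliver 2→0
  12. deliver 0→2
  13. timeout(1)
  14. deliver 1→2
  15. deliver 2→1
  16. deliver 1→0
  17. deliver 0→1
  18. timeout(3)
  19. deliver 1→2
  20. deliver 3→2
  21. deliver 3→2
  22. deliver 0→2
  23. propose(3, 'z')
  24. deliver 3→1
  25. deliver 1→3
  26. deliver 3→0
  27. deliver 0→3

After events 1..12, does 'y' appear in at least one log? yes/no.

e1 timeout(2): 2[cand,t=1,-]
e2 deliver 2→1: 1[foll,t=1,-]
e3 deliver 1→2: ·
e4 deliver 2→0: 0[foll,t=1,-]
e5 deliver 0→2: 2[lead,t=1,-]
e6 deliver 2→3: 3[foll,t=1,-]
e7 deliver 3→2: ·
e8 propose(2,'y'): 2[lead,t=1,y]
e9 deliver 2→1: 1[foll,t=1,y]
e10 deliver 1→2: ·
e11 deliver 2→0: 0[foll,t=1,y]
e12 deliver 0→2: ·

yes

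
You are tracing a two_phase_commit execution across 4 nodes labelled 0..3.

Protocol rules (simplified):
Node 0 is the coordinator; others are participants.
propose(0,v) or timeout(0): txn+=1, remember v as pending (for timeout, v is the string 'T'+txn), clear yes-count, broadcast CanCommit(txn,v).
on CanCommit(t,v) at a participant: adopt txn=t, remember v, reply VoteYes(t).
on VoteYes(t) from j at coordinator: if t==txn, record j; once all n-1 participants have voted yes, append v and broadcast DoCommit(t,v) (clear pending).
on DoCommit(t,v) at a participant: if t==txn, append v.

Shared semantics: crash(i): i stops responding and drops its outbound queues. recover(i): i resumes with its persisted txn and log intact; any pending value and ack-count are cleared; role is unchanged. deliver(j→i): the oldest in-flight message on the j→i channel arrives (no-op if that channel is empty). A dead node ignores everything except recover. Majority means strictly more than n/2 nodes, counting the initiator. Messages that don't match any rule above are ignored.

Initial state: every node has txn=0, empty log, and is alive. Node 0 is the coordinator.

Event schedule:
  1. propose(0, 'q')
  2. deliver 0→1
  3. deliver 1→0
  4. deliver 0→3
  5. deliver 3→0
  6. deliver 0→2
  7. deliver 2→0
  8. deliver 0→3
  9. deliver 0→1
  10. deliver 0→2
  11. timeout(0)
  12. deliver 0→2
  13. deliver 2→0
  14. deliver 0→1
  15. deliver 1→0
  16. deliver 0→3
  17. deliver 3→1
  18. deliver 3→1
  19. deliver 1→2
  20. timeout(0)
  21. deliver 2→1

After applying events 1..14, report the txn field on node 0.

[1] propose(0,'q') → N0(coor t1 [-])
[2] deliver 0→1 → N1(part t1 [-])
[3] deliver 1→0 → ∅
[4] deliver 0→3 → N3(part t1 [-])
[5] deliver 3→0 → ∅
[6] deliver 0→2 → N2(part t1 [-])
[7] deliver 2→0 → N0(coor t1 [q])
[8] deliver 0→3 → N3(part t1 [q])
[9] deliver 0→1 → N1(part t1 [q])
[10] deliver 0→2 → N2(part t1 [q])
[11] timeout(0) → N0(coor t2 [q])
[12] deliver 0→2 → N2(part t2 [q])
[13] deliver 2→0 → ∅
[14] deliver 0→1 → N1(part t2 [q])

2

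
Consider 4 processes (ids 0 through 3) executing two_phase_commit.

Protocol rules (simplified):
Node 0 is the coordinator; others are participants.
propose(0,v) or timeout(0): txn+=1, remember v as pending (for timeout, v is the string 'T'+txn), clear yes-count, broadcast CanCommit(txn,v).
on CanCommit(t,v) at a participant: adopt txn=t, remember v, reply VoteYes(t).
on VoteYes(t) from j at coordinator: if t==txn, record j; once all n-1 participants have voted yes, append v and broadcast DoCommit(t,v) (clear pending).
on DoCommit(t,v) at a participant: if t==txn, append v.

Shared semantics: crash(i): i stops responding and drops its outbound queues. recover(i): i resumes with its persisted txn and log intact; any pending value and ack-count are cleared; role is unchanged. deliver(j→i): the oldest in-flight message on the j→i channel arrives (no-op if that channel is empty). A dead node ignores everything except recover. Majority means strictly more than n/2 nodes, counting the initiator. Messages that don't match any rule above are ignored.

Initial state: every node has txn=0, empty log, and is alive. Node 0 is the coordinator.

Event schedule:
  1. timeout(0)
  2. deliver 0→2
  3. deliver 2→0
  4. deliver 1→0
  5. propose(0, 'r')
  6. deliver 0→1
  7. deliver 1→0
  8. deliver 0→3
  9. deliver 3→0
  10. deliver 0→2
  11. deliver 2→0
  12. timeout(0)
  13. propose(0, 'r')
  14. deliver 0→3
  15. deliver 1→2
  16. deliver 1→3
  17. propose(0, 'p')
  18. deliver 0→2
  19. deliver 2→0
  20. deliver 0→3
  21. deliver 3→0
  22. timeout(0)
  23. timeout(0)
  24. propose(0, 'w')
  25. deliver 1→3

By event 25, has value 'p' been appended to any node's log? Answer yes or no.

no

step 1 timeout(0): 0={coor,t=1,log=-}
step 2 deliver 0→2: 2={part,t=1,log=-}
step 3 deliver 2→0: —
step 4 deliver 1→0: —
step 5 propose(0,'r'): 0={coor,t=2,log=-}
step 6 deliver 0→1: 1={part,t=1,log=-}
step 7 deliver 1→0: —
step 8 deliver 0→3: 3={part,t=1,log=-}
step 9 deliver 3→0: —
step 10 deliver 0→2: 2={part,t=2,log=-}
step 11 deliver 2→0: —
step 12 timeout(0): 0={coor,t=3,log=-}
step 13 propose(0,'r'): 0={coor,t=4,log=-}
step 14 deliver 0→3: 3={part,t=2,log=-}
step 15 deliver 1→2: —
step 16 deliver 1→3: —
step 17 propose(0,'p'): 0={coor,t=5,log=-}
step 18 deliver 0→2: 2={part,t=3,log=-}
step 19 deliver 2→0: —
step 20 deliver 0→3: 3={part,t=3,log=-}
step 21 deliver 3→0: —
step 22 timeout(0): 0={coor,t=6,log=-}
step 23 timeout(0): 0={coor,t=7,log=-}
step 24 propose(0,'w'): 0={coor,t=8,log=-}
step 25 deliver 1→3: —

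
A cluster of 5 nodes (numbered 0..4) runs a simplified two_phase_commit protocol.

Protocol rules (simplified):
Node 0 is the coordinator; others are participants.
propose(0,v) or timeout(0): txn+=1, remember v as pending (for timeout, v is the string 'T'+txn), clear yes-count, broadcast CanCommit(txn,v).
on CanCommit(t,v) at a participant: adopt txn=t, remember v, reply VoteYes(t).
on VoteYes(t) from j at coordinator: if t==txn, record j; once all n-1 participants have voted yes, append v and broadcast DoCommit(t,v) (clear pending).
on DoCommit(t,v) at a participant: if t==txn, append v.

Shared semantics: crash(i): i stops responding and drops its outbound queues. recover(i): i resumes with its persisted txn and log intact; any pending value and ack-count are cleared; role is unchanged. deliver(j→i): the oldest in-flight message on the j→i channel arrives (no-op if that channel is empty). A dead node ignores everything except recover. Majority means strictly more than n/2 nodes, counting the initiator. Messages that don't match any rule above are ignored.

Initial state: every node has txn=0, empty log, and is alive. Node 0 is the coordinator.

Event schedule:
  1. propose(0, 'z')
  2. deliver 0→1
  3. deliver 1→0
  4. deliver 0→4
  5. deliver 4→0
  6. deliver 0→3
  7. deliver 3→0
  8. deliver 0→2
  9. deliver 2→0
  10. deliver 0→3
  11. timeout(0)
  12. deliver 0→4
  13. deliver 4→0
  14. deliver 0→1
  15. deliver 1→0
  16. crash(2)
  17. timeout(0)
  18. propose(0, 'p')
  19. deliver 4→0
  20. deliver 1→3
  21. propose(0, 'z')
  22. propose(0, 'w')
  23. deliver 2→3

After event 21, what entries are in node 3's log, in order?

z

[1] propose(0,'z') → N0(coor t1 [-])
[2] deliver 0→1 → N1(part t1 [-])
[3] deliver 1→0 → ∅
[4] deliver 0→4 → N4(part t1 [-])
[5] deliver 4→0 → ∅
[6] deliver 0→3 → N3(part t1 [-])
[7] deliver 3→0 → ∅
[8] deliver 0→2 → N2(part t1 [-])
[9] deliver 2→0 → N0(coor t1 [z])
[10] deliver 0→3 → N3(part t1 [z])
[11] timeout(0) → N0(coor t2 [z])
[12] deliver 0→4 → N4(part t1 [z])
[13] deliver 4→0 → ∅
[14] deliver 0→1 → N1(part t1 [z])
[15] deliver 1→0 → ∅
[16] crash(2) → N2(✗part t1 [-])
[17] timeout(0) → N0(coor t3 [z])
[18] propose(0,'p') → N0(coor t4 [z])
[19] deliver 4→0 → ∅
[20] deliver 1→3 → ∅
[21] propose(0,'z') → N0(coor t5 [z])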